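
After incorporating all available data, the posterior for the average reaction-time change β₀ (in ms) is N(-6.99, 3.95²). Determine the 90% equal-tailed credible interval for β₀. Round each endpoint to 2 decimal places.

[-13.49, -0.49]

The posterior is symmetric, so the 90% equal-tailed interval is β₀ = -6.99 ± z·3.95 with z = 1.645.
Half-width: 1.645 × 3.95 = 6.50.
-6.99 − 6.50 = -13.49; -6.99 + 6.50 = -0.49.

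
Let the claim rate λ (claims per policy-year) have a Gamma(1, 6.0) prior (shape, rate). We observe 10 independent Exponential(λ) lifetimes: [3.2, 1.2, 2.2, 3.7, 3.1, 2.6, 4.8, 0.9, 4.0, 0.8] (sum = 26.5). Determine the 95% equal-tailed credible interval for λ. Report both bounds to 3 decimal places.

[0.169, 0.566]

Posterior: Gamma(1+10, 6.0+26.5) = Gamma(11, 32.5) (shape, rate).
Equal-tailed 95% interval: Gamma(11, 32.5) quantiles at 0.025 and 0.975.
Posterior mean ≈ 0.338, SD ≈ 0.102; a Normal approximation gives roughly [0.138, 0.538].
Exact: lower = 0.169; upper = 0.566.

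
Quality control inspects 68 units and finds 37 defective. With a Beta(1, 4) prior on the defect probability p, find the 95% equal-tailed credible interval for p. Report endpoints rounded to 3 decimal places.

Posterior: Beta(1+37, 4+31) = Beta(38, 35).
Equal-tailed 95% interval: the 0.025 and 0.975 quantiles of Beta(38, 35).
Posterior mean ≈ 0.521, SD ≈ 0.058; a Normal approximation gives roughly [0.407, 0.634].
Exact: F⁻¹(0.025) = 0.407; F⁻¹(0.975) = 0.633.

[0.407, 0.633]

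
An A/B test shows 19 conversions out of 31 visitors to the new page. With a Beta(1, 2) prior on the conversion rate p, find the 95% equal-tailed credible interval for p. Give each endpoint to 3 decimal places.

Posterior: Beta(1+19, 2+12) = Beta(20, 14).
Equal-tailed 95% interval: the 0.025 and 0.975 quantiles of Beta(20, 14).
Posterior mean ≈ 0.588, SD ≈ 0.083; a Normal approximation gives roughly [0.425, 0.751].
Exact: F⁻¹(0.025) = 0.421; F⁻¹(0.975) = 0.745.

[0.421, 0.745]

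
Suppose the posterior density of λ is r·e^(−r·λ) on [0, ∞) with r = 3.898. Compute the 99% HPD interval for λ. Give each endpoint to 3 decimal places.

The exponential density is strictly decreasing on [0, ∞), so the HPD interval is anchored at 0: [0, q] with P(λ ≤ q) = 0.99.
q = −ln(1 − 0.99) / 3.898 = 4.6052 / 3.898 = 1.181.

[0.000, 1.181]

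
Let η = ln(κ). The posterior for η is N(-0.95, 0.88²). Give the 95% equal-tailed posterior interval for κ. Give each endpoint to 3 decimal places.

[0.069, 2.170]

On the log scale the 95% interval is -0.95 ± 1.960 × 0.88 = [-2.6748, 0.7748].
Exponentiate: [e^-2.6748, e^0.7748] = [0.069, 2.170].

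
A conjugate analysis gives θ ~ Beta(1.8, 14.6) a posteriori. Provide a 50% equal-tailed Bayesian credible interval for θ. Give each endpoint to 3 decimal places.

[0.053, 0.150]

Posterior: Beta(1.8, 14.6).
Equal-tailed 50% interval: the 0.25 and 0.75 quantiles of Beta(1.8, 14.6).
Posterior mean ≈ 0.110, SD ≈ 0.075; a Normal approximation gives roughly [0.059, 0.160].
Exact: F⁻¹(0.25) = 0.053; F⁻¹(0.75) = 0.150.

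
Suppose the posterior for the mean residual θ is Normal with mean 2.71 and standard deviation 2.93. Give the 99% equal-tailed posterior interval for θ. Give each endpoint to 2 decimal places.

[-4.84, 10.26]

The posterior is symmetric, so the 99% equal-tailed interval is θ = 2.71 ± z·2.93 with z = 2.576.
Half-width: 2.576 × 2.93 = 7.55.
2.71 − 7.55 = -4.84; 2.71 + 7.55 = 10.26.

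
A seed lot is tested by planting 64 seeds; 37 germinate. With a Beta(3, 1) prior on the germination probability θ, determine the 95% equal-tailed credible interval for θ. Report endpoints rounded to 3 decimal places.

[0.470, 0.702]

Posterior: Beta(3+37, 1+27) = Beta(40, 28).
Equal-tailed 95% interval: the 0.025 and 0.975 quantiles of Beta(40, 28).
Posterior mean ≈ 0.588, SD ≈ 0.059; a Normal approximation gives roughly [0.472, 0.704].
Exact: F⁻¹(0.025) = 0.470; F⁻¹(0.975) = 0.702.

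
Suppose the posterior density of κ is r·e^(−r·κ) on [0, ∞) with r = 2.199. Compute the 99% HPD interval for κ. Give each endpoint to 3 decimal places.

[0.000, 2.094]

The exponential density is strictly decreasing on [0, ∞), so the HPD interval is anchored at 0: [0, q] with P(κ ≤ q) = 0.99.
q = −ln(1 − 0.99) / 2.199 = 4.6052 / 2.199 = 2.094.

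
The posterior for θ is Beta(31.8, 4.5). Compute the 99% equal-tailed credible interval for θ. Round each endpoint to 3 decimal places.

[0.703, 0.974]

Posterior: Beta(31.8, 4.5).
Equal-tailed 99% interval: the 0.005 and 0.995 quantiles of Beta(31.8, 4.5).
Posterior mean ≈ 0.876, SD ≈ 0.054; a Normal approximation gives roughly [0.737, 1.015].
Exact: F⁻¹(0.005) = 0.703; F⁻¹(0.995) = 0.974.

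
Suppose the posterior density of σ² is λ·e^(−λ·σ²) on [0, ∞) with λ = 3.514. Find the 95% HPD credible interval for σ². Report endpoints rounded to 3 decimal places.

The exponential density is strictly decreasing on [0, ∞), so the HPD interval is anchored at 0: [0, q] with P(σ² ≤ q) = 0.95.
q = −ln(1 − 0.95) / 3.514 = 2.9957 / 3.514 = 0.853.

[0.000, 0.853]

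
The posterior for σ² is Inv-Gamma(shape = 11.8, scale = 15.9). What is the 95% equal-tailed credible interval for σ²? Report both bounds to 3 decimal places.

[0.819, 2.625]

Inverse-Gamma(11.8, 15.9) quantiles: F⁻¹(0.025) and F⁻¹(0.975).
Equivalently, 1/σ² ~ Gamma(11.8, rate = 15.9); invert its 0.975 and 0.025 quantiles.
Posterior mean ≈ 1.472, SD ≈ 0.470; a Normal approximation gives roughly [0.550, 2.394].
Exact: lower = 0.819; upper = 2.625.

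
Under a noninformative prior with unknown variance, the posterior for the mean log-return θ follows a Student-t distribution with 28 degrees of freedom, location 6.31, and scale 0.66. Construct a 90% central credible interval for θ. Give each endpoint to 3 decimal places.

The t_28 distribution is symmetric; the 90% interval is 6.31 ± t·0.66 with t_{0.95,28} = 1.701.
Half-width: 1.701 × 0.66 = 1.123.
6.31 − 1.123 = 5.187; 6.31 + 1.123 = 7.433.

[5.187, 7.433]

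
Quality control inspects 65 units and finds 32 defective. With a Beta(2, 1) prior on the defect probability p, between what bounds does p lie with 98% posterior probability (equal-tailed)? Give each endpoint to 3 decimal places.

Posterior: Beta(2+32, 1+33) = Beta(34, 34).
Equal-tailed 98% interval: the 0.01 and 0.99 quantiles of Beta(34, 34).
Posterior mean ≈ 0.500, SD ≈ 0.060; a Normal approximation gives roughly [0.360, 0.640].
Exact: F⁻¹(0.01) = 0.361; F⁻¹(0.99) = 0.639.

[0.361, 0.639]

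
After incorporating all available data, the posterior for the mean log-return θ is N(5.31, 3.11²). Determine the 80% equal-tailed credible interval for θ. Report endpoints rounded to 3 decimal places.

The posterior is symmetric, so the 80% equal-tailed interval is θ = 5.31 ± z·3.11 with z = 1.282.
Half-width: 1.282 × 3.11 = 3.986.
5.31 − 3.986 = 1.324; 5.31 + 3.986 = 9.296.

[1.324, 9.296]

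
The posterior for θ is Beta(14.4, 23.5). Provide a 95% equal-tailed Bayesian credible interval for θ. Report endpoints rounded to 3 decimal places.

Posterior: Beta(14.4, 23.5).
Equal-tailed 95% interval: the 0.025 and 0.975 quantiles of Beta(14.4, 23.5).
Posterior mean ≈ 0.380, SD ≈ 0.078; a Normal approximation gives roughly [0.227, 0.532].
Exact: F⁻¹(0.025) = 0.234; F⁻¹(0.975) = 0.538.

[0.234, 0.538]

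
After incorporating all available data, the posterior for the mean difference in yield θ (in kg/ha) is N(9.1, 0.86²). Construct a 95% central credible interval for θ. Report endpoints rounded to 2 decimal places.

[7.41, 10.79]

The posterior is symmetric, so the 95% equal-tailed interval is θ = 9.1 ± z·0.86 with z = 1.960.
Half-width: 1.960 × 0.86 = 1.69.
9.1 − 1.69 = 7.41; 9.1 + 1.69 = 10.79.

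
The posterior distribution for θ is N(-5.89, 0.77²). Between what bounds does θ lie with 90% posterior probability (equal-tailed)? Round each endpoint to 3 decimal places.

[-7.157, -4.623]

The posterior is symmetric, so the 90% equal-tailed interval is θ = -5.89 ± z·0.77 with z = 1.645.
Half-width: 1.645 × 0.77 = 1.267.
-5.89 − 1.267 = -7.157; -5.89 + 1.267 = -4.623.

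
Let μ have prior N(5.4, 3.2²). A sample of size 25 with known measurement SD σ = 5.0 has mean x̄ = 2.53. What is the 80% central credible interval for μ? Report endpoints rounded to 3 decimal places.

[1.562, 4.009]

Posterior precision = 1/3.2² + 25/5.0² = 0.0977 + 1.0000 = 1.0977, so posterior SD = 0.9545.
Posterior mean = (5.4/3.2² + 25·2.53/5.0²) / 1.0977 = 2.7853.
Interval: 2.7853 ± 1.282 × 0.9545 → [1.562, 4.009].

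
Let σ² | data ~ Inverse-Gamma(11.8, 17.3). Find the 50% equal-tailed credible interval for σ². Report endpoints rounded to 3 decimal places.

Inverse-Gamma(11.8, 17.3) quantiles: F⁻¹(0.25) and F⁻¹(0.75).
Equivalently, 1/σ² ~ Gamma(11.8, rate = 17.3); invert its 0.75 and 0.25 quantiles.
Posterior mean ≈ 1.602, SD ≈ 0.512; a Normal approximation gives roughly [1.257, 1.947].
Exact: lower = 1.245; upper = 1.853.

[1.245, 1.853]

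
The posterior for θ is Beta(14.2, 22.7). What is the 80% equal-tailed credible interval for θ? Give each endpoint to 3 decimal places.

Posterior: Beta(14.2, 22.7).
Equal-tailed 80% interval: the 0.1 and 0.9 quantiles of Beta(14.2, 22.7).
Posterior mean ≈ 0.385, SD ≈ 0.079; a Normal approximation gives roughly [0.284, 0.486].
Exact: F⁻¹(0.1) = 0.284; F⁻¹(0.9) = 0.488.

[0.284, 0.488]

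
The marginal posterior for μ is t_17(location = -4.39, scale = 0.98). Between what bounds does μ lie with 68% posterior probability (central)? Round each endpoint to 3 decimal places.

[-5.394, -3.386]

The t_17 distribution is symmetric; the 68% interval is -4.39 ± t·0.98 with t_{0.84,17} = 1.024.
Half-width: 1.024 × 0.98 = 1.004.
-4.39 − 1.004 = -5.394; -4.39 + 1.004 = -3.386.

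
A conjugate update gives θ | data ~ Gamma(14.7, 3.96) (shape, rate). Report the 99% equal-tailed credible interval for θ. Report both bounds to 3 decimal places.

Posterior: Gamma(shape 14.7, rate 3.96).
Equal-tailed 99% interval: Gamma(14.7, 3.96) quantiles at 0.005 and 0.995.
Posterior mean ≈ 3.712, SD ≈ 0.968; a Normal approximation gives roughly [1.218, 6.206].
Exact: lower = 1.690; upper = 6.676.

[1.690, 6.676]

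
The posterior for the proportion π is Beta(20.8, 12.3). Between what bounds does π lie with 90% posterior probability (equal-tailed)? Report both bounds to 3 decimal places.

[0.488, 0.760]

Posterior: Beta(20.8, 12.3).
Equal-tailed 90% interval: the 0.05 and 0.95 quantiles of Beta(20.8, 12.3).
Posterior mean ≈ 0.628, SD ≈ 0.083; a Normal approximation gives roughly [0.492, 0.765].
Exact: F⁻¹(0.05) = 0.488; F⁻¹(0.95) = 0.760.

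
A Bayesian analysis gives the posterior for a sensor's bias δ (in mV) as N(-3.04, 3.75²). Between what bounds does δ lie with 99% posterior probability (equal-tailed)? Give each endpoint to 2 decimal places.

[-12.70, 6.62]

The posterior is symmetric, so the 99% equal-tailed interval is δ = -3.04 ± z·3.75 with z = 2.576.
Half-width: 2.576 × 3.75 = 9.66.
-3.04 − 9.66 = -12.70; -3.04 + 9.66 = 6.62.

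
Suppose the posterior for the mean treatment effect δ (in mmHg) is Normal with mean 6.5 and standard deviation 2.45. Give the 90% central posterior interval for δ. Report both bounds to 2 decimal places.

[2.47, 10.53]

The posterior is symmetric, so the 90% equal-tailed interval is δ = 6.5 ± z·2.45 with z = 1.645.
Half-width: 1.645 × 2.45 = 4.03.
6.5 − 4.03 = 2.47; 6.5 + 4.03 = 10.53.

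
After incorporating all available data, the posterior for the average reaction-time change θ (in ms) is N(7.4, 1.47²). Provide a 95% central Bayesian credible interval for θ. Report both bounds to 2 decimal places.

[4.52, 10.28]

The posterior is symmetric, so the 95% equal-tailed interval is θ = 7.4 ± z·1.47 with z = 1.960.
Half-width: 1.960 × 1.47 = 2.88.
7.4 − 2.88 = 4.52; 7.4 + 2.88 = 10.28.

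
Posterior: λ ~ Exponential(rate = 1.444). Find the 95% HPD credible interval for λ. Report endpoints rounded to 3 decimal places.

The exponential density is strictly decreasing on [0, ∞), so the HPD interval is anchored at 0: [0, q] with P(λ ≤ q) = 0.95.
q = −ln(1 − 0.95) / 1.444 = 2.9957 / 1.444 = 2.075.

[0.000, 2.075]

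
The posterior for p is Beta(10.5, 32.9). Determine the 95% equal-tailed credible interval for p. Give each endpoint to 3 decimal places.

[0.128, 0.378]

Posterior: Beta(10.5, 32.9).
Equal-tailed 95% interval: the 0.025 and 0.975 quantiles of Beta(10.5, 32.9).
Posterior mean ≈ 0.242, SD ≈ 0.064; a Normal approximation gives roughly [0.116, 0.368].
Exact: F⁻¹(0.025) = 0.128; F⁻¹(0.975) = 0.378.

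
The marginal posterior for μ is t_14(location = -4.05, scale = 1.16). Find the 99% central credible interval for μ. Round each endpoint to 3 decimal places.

[-7.503, -0.597]

The t_14 distribution is symmetric; the 99% interval is -4.05 ± t·1.16 with t_{0.995,14} = 2.977.
Half-width: 2.977 × 1.16 = 3.453.
-4.05 − 3.453 = -7.503; -4.05 + 3.453 = -0.597.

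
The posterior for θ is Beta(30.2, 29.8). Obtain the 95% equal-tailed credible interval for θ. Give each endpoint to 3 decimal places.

Posterior: Beta(30.2, 29.8).
Equal-tailed 95% interval: the 0.025 and 0.975 quantiles of Beta(30.2, 29.8).
Posterior mean ≈ 0.503, SD ≈ 0.064; a Normal approximation gives roughly [0.378, 0.629].
Exact: F⁻¹(0.025) = 0.378; F⁻¹(0.975) = 0.628.

[0.378, 0.628]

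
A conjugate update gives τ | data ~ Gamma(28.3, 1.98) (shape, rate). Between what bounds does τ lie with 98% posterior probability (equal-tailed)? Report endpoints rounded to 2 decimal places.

[8.79, 21.27]

Posterior: Gamma(shape 28.3, rate 1.98).
Equal-tailed 98% interval: Gamma(28.3, 1.98) quantiles at 0.01 and 0.99.
Posterior mean ≈ 14.29, SD ≈ 2.69; a Normal approximation gives roughly [8.04, 20.54].
Exact: lower = 8.79; upper = 21.27.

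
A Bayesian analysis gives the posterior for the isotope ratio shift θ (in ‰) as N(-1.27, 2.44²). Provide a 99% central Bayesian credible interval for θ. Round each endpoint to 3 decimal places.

[-7.555, 5.015]

The posterior is symmetric, so the 99% equal-tailed interval is θ = -1.27 ± z·2.44 with z = 2.576.
Half-width: 2.576 × 2.44 = 6.285.
-1.27 − 6.285 = -7.555; -1.27 + 6.285 = 5.015.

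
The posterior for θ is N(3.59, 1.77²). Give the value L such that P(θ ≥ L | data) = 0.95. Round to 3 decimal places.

0.679

Need L with P(θ ≥ L) = 0.95: L = 3.59 − z_{0.05}·1.77.
z = 1.645; L = 3.59 − 1.645 × 1.77 = 0.679.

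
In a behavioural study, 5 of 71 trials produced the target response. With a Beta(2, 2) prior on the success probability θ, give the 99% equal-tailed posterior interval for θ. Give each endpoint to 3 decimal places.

Posterior: Beta(2+5, 2+66) = Beta(7, 68).
Equal-tailed 99% interval: the 0.005 and 0.995 quantiles of Beta(7, 68).
Posterior mean ≈ 0.093, SD ≈ 0.033; a Normal approximation gives roughly [0.007, 0.179].
Exact: F⁻¹(0.005) = 0.028; F⁻¹(0.995) = 0.198.

[0.028, 0.198]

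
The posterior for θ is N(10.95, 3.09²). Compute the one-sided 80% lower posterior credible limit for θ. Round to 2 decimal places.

Need L with P(θ ≥ L) = 0.80: L = 10.95 − z_{0.2}·3.09.
z = 0.842; L = 10.95 − 0.842 × 3.09 = 8.35.

8.35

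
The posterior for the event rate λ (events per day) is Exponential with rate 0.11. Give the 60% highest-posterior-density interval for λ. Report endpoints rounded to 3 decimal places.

[0.000, 8.330]

The exponential density is strictly decreasing on [0, ∞), so the HPD interval is anchored at 0: [0, q] with P(λ ≤ q) = 0.60.
q = −ln(1 − 0.60) / 0.11 = 0.9163 / 0.11 = 8.330.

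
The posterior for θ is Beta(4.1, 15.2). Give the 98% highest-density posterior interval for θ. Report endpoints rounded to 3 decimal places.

[0.038, 0.435]

The posterior is unimodal and skewed, so the HPD interval has equal density at both endpoints and is the shortest 98% interval.
Solving f(0.038) = f(0.435) with F(0.435) − F(0.038) = 0.98 gives [0.038, 0.435].
For comparison, the equal-tailed interval is [0.051, 0.459]; the HPD is narrower and shifted toward the mode.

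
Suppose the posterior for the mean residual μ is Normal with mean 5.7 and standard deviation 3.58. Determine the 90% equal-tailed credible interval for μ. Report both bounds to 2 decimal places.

The posterior is symmetric, so the 90% equal-tailed interval is μ = 5.7 ± z·3.58 with z = 1.645.
Half-width: 1.645 × 3.58 = 5.89.
5.7 − 5.89 = -0.19; 5.7 + 5.89 = 11.59.

[-0.19, 11.59]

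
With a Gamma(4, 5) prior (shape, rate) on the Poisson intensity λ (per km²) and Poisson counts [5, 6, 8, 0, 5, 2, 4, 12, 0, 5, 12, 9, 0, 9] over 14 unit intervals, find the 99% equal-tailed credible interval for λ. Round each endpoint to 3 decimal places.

Posterior: Gamma(4+77, 5+14) = Gamma(81, 19) (shape, rate).
Equal-tailed 99% interval: Gamma(81, 19) quantiles at 0.005 and 0.995.
Posterior mean ≈ 4.263, SD ≈ 0.474; a Normal approximation gives roughly [3.043, 5.483].
Exact: lower = 3.142; upper = 5.582.

[3.142, 5.582]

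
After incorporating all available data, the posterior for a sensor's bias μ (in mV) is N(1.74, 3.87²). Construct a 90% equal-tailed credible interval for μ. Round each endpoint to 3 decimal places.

[-4.626, 8.106]

The posterior is symmetric, so the 90% equal-tailed interval is μ = 1.74 ± z·3.87 with z = 1.645.
Half-width: 1.645 × 3.87 = 6.366.
1.74 − 6.366 = -4.626; 1.74 + 6.366 = 8.106.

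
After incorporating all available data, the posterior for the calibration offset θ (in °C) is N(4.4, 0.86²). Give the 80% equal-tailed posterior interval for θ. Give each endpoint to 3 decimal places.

The posterior is symmetric, so the 80% equal-tailed interval is θ = 4.4 ± z·0.86 with z = 1.282.
Half-width: 1.282 × 0.86 = 1.102.
4.4 − 1.102 = 3.298; 4.4 + 1.102 = 5.502.

[3.298, 5.502]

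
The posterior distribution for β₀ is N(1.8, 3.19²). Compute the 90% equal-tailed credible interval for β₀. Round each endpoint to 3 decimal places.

[-3.447, 7.047]

The posterior is symmetric, so the 90% equal-tailed interval is β₀ = 1.8 ± z·3.19 with z = 1.645.
Half-width: 1.645 × 3.19 = 5.247.
1.8 − 5.247 = -3.447; 1.8 + 5.247 = 7.047.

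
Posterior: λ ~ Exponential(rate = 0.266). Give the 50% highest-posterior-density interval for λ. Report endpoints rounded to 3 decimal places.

[0.000, 2.606]

The exponential density is strictly decreasing on [0, ∞), so the HPD interval is anchored at 0: [0, q] with P(λ ≤ q) = 0.50.
q = −ln(1 − 0.50) / 0.266 = 0.6931 / 0.266 = 2.606.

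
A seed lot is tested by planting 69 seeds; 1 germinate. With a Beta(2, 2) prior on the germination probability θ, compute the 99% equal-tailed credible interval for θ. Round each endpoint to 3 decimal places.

[0.005, 0.122]

Posterior: Beta(2+1, 2+68) = Beta(3, 70).
Equal-tailed 99% interval: the 0.005 and 0.995 quantiles of Beta(3, 70).
Posterior mean ≈ 0.041, SD ≈ 0.023; a Normal approximation gives roughly [-0.018, 0.101].
Exact: F⁻¹(0.005) = 0.005; F⁻¹(0.995) = 0.122.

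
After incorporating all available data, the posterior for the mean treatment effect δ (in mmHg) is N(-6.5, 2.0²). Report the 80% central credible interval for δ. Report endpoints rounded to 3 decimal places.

The posterior is symmetric, so the 80% equal-tailed interval is δ = -6.5 ± z·2.0 with z = 1.282.
Half-width: 1.282 × 2.0 = 2.563.
-6.5 − 2.563 = -9.063; -6.5 + 2.563 = -3.937.

[-9.063, -3.937]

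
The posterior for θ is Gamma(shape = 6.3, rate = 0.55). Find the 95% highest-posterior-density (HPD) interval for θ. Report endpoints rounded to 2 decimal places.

The posterior is unimodal and skewed, so the HPD interval has equal density at both endpoints and is the shortest 95% interval.
Solving f(3.51) = f(20.52) with F(20.52) − F(3.51) = 0.95 gives [3.51, 20.52].
For comparison, the equal-tailed interval is [4.33, 21.98]; the HPD is narrower and shifted toward the mode.

[3.51, 20.52]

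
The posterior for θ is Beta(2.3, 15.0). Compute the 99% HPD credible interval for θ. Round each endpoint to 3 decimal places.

The posterior is unimodal and skewed, so the HPD interval has equal density at both endpoints and is the shortest 99% interval.
Solving f(0.003) = f(0.370) with F(0.370) − F(0.003) = 0.99 gives [0.003, 0.370].
For comparison, the equal-tailed interval is [0.010, 0.401]; the HPD is narrower and shifted toward the mode.

[0.003, 0.370]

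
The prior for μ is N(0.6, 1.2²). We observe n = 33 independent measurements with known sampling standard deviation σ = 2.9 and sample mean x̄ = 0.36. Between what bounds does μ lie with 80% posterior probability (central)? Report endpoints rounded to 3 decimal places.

[-0.200, 0.992]

Posterior precision = 1/1.2² + 33/2.9² = 0.6944 + 3.9239 = 4.6183, so posterior SD = 0.4653.
Posterior mean = (0.6/1.2² + 33·0.36/2.9²) / 4.6183 = 0.3961.
Interval: 0.3961 ± 1.282 × 0.4653 → [-0.200, 0.992].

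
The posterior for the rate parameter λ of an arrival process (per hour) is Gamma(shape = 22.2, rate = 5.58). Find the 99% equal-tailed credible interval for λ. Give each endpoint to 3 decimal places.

Posterior: Gamma(shape 22.2, rate 5.58).
Equal-tailed 99% interval: Gamma(22.2, 5.58) quantiles at 0.005 and 0.995.
Posterior mean ≈ 3.978, SD ≈ 0.844; a Normal approximation gives roughly [1.803, 6.153].
Exact: lower = 2.139; upper = 6.488.

[2.139, 6.488]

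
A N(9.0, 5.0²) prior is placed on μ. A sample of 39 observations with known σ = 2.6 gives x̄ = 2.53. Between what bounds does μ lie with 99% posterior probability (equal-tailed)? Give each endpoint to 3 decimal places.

[1.506, 3.643]

Posterior precision = 1/5.0² + 39/2.6² = 0.0400 + 5.7692 = 5.8092, so posterior SD = 0.4149.
Posterior mean = (9.0/5.0² + 39·2.53/2.6²) / 5.8092 = 2.5745.
Interval: 2.5745 ± 2.576 × 0.4149 → [1.506, 3.643].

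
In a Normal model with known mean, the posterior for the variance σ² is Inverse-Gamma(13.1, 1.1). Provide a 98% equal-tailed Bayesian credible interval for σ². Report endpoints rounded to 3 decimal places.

[0.048, 0.178]

Inverse-Gamma(13.1, 1.1) quantiles: F⁻¹(0.01) and F⁻¹(0.99).
Equivalently, 1/σ² ~ Gamma(13.1, rate = 1.1); invert its 0.99 and 0.01 quantiles.
Posterior mean ≈ 0.091, SD ≈ 0.027; a Normal approximation gives roughly [0.027, 0.154].
Exact: lower = 0.048; upper = 0.178.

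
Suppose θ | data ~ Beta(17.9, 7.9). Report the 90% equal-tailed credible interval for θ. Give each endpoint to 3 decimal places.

[0.539, 0.831]

Posterior: Beta(17.9, 7.9).
Equal-tailed 90% interval: the 0.05 and 0.95 quantiles of Beta(17.9, 7.9).
Posterior mean ≈ 0.694, SD ≈ 0.089; a Normal approximation gives roughly [0.547, 0.840].
Exact: F⁻¹(0.05) = 0.539; F⁻¹(0.95) = 0.831.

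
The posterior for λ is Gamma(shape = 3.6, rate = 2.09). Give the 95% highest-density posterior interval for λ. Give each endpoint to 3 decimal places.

[0.257, 3.511]

The posterior is unimodal and skewed, so the HPD interval has equal density at both endpoints and is the shortest 95% interval.
Solving f(0.257) = f(3.511) with F(3.511) − F(0.257) = 0.95 gives [0.257, 3.511].
For comparison, the equal-tailed interval is [0.427, 3.904]; the HPD is narrower and shifted toward the mode.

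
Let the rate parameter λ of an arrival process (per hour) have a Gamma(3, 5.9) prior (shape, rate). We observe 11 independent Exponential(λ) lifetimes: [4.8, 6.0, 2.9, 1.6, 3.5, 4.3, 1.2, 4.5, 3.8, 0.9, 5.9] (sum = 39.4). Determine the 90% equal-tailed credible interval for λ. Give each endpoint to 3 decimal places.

Posterior: Gamma(3+11, 5.9+39.4) = Gamma(14, 45.3) (shape, rate).
Equal-tailed 90% interval: Gamma(14, 45.3) quantiles at 0.05 and 0.95.
Posterior mean ≈ 0.309, SD ≈ 0.083; a Normal approximation gives roughly [0.173, 0.445].
Exact: lower = 0.187; upper = 0.456.

[0.187, 0.456]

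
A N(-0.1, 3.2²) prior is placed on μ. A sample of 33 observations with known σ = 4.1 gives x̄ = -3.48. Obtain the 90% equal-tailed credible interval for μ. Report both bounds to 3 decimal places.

Posterior precision = 1/3.2² + 33/4.1² = 0.0977 + 1.9631 = 2.0608, so posterior SD = 0.6966.
Posterior mean = (-0.1/3.2² + 33·-3.48/4.1²) / 2.0608 = -3.3198.
Interval: -3.3198 ± 1.645 × 0.6966 → [-4.466, -2.174].

[-4.466, -2.174]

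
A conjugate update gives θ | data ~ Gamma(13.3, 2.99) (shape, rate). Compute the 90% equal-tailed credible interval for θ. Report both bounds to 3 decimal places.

Posterior: Gamma(shape 13.3, rate 2.99).
Equal-tailed 90% interval: Gamma(13.3, 2.99) quantiles at 0.05 and 0.95.
Posterior mean ≈ 4.448, SD ≈ 1.220; a Normal approximation gives roughly [2.442, 6.454].
Exact: lower = 2.649; upper = 6.626.

[2.649, 6.626]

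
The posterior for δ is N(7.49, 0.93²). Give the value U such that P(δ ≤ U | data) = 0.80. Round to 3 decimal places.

Need U with P(δ ≤ U) = 0.80: U = 7.49 + z_{0.2}·0.93.
z = 0.842; U = 7.49 + 0.842 × 0.93 = 8.273.

8.273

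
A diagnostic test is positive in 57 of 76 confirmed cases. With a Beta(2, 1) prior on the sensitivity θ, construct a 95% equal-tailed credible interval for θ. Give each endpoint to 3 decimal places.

[0.646, 0.836]

Posterior: Beta(2+57, 1+19) = Beta(59, 20).
Equal-tailed 95% interval: the 0.025 and 0.975 quantiles of Beta(59, 20).
Posterior mean ≈ 0.747, SD ≈ 0.049; a Normal approximation gives roughly [0.652, 0.842].
Exact: F⁻¹(0.025) = 0.646; F⁻¹(0.975) = 0.836.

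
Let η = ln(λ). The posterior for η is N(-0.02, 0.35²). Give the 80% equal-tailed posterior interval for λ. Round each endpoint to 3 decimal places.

[0.626, 1.535]

On the log scale the 80% interval is -0.02 ± 1.282 × 0.35 = [-0.4685, 0.4285].
Exponentiate: [e^-0.4685, e^0.4285] = [0.626, 1.535].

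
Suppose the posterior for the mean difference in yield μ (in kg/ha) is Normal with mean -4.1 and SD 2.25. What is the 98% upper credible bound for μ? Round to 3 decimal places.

Need U with P(μ ≤ U) = 0.98: U = -4.1 + z_{0.02}·2.25.
z = 2.054; U = -4.1 + 2.054 × 2.25 = 0.521.

0.521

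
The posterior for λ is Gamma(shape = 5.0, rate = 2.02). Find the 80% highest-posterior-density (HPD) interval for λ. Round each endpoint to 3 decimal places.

[0.951, 3.572]

The posterior is unimodal and skewed, so the HPD interval has equal density at both endpoints and is the shortest 80% interval.
Solving f(0.951) = f(3.572) with F(3.572) − F(0.951) = 0.80 gives [0.951, 3.572].
For comparison, the equal-tailed interval is [1.204, 3.957]; the HPD is narrower and shifted toward the mode.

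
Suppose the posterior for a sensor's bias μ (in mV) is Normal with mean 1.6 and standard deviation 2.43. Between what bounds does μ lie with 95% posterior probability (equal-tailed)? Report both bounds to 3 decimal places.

[-3.163, 6.363]

The posterior is symmetric, so the 95% equal-tailed interval is μ = 1.6 ± z·2.43 with z = 1.960.
Half-width: 1.960 × 2.43 = 4.763.
1.6 − 4.763 = -3.163; 1.6 + 4.763 = 6.363.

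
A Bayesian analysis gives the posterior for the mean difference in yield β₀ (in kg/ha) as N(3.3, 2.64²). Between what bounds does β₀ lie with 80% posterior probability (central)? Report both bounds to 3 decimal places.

The posterior is symmetric, so the 80% equal-tailed interval is β₀ = 3.3 ± z·2.64 with z = 1.282.
Half-width: 1.282 × 2.64 = 3.383.
3.3 − 3.383 = -0.083; 3.3 + 3.383 = 6.683.

[-0.083, 6.683]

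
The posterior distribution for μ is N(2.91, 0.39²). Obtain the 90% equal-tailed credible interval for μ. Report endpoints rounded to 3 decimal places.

The posterior is symmetric, so the 90% equal-tailed interval is μ = 2.91 ± z·0.39 with z = 1.645.
Half-width: 1.645 × 0.39 = 0.641.
2.91 − 0.641 = 2.269; 2.91 + 0.641 = 3.551.

[2.269, 3.551]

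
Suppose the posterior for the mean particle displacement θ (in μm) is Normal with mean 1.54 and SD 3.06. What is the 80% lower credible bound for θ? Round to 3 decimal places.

-1.035

Need L with P(θ ≥ L) = 0.80: L = 1.54 − z_{0.2}·3.06.
z = 0.842; L = 1.54 − 0.842 × 3.06 = -1.035.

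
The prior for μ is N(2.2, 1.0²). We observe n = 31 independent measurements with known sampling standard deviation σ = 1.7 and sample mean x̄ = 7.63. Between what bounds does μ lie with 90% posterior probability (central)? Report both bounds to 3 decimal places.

Posterior precision = 1/1.0² + 31/1.7² = 1.0000 + 10.7266 = 11.7266, so posterior SD = 0.2920.
Posterior mean = (2.2/1.0² + 31·7.63/1.7²) / 11.7266 = 7.1670.
Interval: 7.1670 ± 1.645 × 0.2920 → [6.687, 7.647].

[6.687, 7.647]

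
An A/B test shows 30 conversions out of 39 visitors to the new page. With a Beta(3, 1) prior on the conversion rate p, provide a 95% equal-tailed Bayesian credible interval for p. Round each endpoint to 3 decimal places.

[0.632, 0.879]

Posterior: Beta(3+30, 1+9) = Beta(33, 10).
Equal-tailed 95% interval: the 0.025 and 0.975 quantiles of Beta(33, 10).
Posterior mean ≈ 0.767, SD ≈ 0.064; a Normal approximation gives roughly [0.643, 0.892].
Exact: F⁻¹(0.025) = 0.632; F⁻¹(0.975) = 0.879.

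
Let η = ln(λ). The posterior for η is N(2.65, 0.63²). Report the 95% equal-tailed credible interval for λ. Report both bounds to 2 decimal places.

On the log scale the 95% interval is 2.65 ± 1.960 × 0.63 = [1.4152, 3.8848].
Exponentiate: [e^1.4152, e^3.8848] = [4.12, 48.66].

[4.12, 48.66]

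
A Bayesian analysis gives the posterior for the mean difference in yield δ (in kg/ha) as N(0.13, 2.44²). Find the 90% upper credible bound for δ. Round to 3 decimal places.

Need U with P(δ ≤ U) = 0.90: U = 0.13 + z_{0.1}·2.44.
z = 1.282; U = 0.13 + 1.282 × 2.44 = 3.257.

3.257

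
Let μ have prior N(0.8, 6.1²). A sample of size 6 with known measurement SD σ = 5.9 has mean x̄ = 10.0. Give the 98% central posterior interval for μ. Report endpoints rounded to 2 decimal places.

[3.55, 13.97]

Posterior precision = 1/6.1² + 6/5.9² = 0.0269 + 0.1724 = 0.1992, so posterior SD = 2.2403.
Posterior mean = (0.8/6.1² + 6·10.0/5.9²) / 0.1992 = 8.7590.
Interval: 8.7590 ± 2.326 × 2.2403 → [3.55, 13.97].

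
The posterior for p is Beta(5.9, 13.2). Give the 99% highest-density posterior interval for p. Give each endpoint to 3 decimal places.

The posterior is unimodal and skewed, so the HPD interval has equal density at both endpoints and is the shortest 99% interval.
Solving f(0.082) = f(0.583) with F(0.583) − F(0.082) = 0.99 gives [0.082, 0.583].
For comparison, the equal-tailed interval is [0.091, 0.598]; the HPD is narrower and shifted toward the mode.

[0.082, 0.583]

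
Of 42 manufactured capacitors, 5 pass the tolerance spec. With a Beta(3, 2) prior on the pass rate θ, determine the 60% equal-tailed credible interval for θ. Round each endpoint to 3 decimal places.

Posterior: Beta(3+5, 2+37) = Beta(8, 39).
Equal-tailed 60% interval: the 0.2 and 0.8 quantiles of Beta(8, 39).
Posterior mean ≈ 0.170, SD ≈ 0.054; a Normal approximation gives roughly [0.125, 0.216].
Exact: F⁻¹(0.2) = 0.123; F⁻¹(0.8) = 0.215.

[0.123, 0.215]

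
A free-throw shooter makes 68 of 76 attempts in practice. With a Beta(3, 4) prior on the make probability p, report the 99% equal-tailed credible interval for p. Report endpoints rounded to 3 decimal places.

[0.742, 0.937]

Posterior: Beta(3+68, 4+8) = Beta(71, 12).
Equal-tailed 99% interval: the 0.005 and 0.995 quantiles of Beta(71, 12).
Posterior mean ≈ 0.855, SD ≈ 0.038; a Normal approximation gives roughly [0.757, 0.954].
Exact: F⁻¹(0.005) = 0.742; F⁻¹(0.995) = 0.937.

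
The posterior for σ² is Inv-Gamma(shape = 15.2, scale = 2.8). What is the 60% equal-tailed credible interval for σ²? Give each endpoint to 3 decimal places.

[0.153, 0.236]

Inverse-Gamma(15.2, 2.8) quantiles: F⁻¹(0.2) and F⁻¹(0.8).
Equivalently, 1/σ² ~ Gamma(15.2, rate = 2.8); invert its 0.8 and 0.2 quantiles.
Posterior mean ≈ 0.197, SD ≈ 0.054; a Normal approximation gives roughly [0.152, 0.243].
Exact: lower = 0.153; upper = 0.236.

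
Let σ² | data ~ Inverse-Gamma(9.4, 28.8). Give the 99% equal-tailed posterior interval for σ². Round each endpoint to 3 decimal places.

Inverse-Gamma(9.4, 28.8) quantiles: F⁻¹(0.005) and F⁻¹(0.995).
Equivalently, 1/σ² ~ Gamma(9.4, rate = 28.8); invert its 0.995 and 0.005 quantiles.
Posterior mean ≈ 3.429, SD ≈ 1.260; a Normal approximation gives roughly [0.182, 6.675].
Exact: lower = 1.504; upper = 8.562.

[1.504, 8.562]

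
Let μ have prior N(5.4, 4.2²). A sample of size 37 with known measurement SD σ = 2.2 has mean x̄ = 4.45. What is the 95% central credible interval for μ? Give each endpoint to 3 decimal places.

[3.751, 5.163]

Posterior precision = 1/4.2² + 37/2.2² = 0.0567 + 7.6446 = 7.7013, so posterior SD = 0.3603.
Posterior mean = (5.4/4.2² + 37·4.45/2.2²) / 7.7013 = 4.4570.
Interval: 4.4570 ± 1.960 × 0.3603 → [3.751, 5.163].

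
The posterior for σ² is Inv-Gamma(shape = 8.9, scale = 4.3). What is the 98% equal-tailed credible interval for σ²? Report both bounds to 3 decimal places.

[0.249, 1.248]

Inverse-Gamma(8.9, 4.3) quantiles: F⁻¹(0.01) and F⁻¹(0.99).
Equivalently, 1/σ² ~ Gamma(8.9, rate = 4.3); invert its 0.99 and 0.01 quantiles.
Posterior mean ≈ 0.544, SD ≈ 0.207; a Normal approximation gives roughly [0.062, 1.026].
Exact: lower = 0.249; upper = 1.248.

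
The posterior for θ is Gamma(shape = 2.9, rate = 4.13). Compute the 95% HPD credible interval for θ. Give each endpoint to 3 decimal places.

The posterior is unimodal and skewed, so the HPD interval has equal density at both endpoints and is the shortest 95% interval.
Solving f(0.065) = f(1.511) with F(1.511) − F(0.065) = 0.95 gives [0.065, 1.511].
For comparison, the equal-tailed interval is [0.139, 1.711]; the HPD is narrower and shifted toward the mode.

[0.065, 1.511]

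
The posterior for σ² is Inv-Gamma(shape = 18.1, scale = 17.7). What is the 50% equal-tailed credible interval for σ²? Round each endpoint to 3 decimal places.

[0.853, 1.174]

Inverse-Gamma(18.1, 17.7) quantiles: F⁻¹(0.25) and F⁻¹(0.75).
Equivalently, 1/σ² ~ Gamma(18.1, rate = 17.7); invert its 0.75 and 0.25 quantiles.
Posterior mean ≈ 1.035, SD ≈ 0.258; a Normal approximation gives roughly [0.861, 1.209].
Exact: lower = 0.853; upper = 1.174.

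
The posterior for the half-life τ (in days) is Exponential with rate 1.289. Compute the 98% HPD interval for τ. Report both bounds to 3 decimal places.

The exponential density is strictly decreasing on [0, ∞), so the HPD interval is anchored at 0: [0, q] with P(τ ≤ q) = 0.98.
q = −ln(1 − 0.98) / 1.289 = 3.9120 / 1.289 = 3.035.

[0.000, 3.035]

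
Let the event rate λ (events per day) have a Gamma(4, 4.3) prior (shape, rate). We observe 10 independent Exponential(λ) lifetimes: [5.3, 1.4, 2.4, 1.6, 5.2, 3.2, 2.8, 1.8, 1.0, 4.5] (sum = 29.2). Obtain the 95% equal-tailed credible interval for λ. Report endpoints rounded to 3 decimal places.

[0.228, 0.664]

Posterior: Gamma(4+10, 4.3+29.2) = Gamma(14, 33.5) (shape, rate).
Equal-tailed 95% interval: Gamma(14, 33.5) quantiles at 0.025 and 0.975.
Posterior mean ≈ 0.418, SD ≈ 0.112; a Normal approximation gives roughly [0.199, 0.637].
Exact: lower = 0.228; upper = 0.664.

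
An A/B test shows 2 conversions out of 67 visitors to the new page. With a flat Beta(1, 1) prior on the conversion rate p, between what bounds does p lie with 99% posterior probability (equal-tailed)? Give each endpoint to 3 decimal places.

[0.005, 0.129]

Posterior: Beta(1+2, 1+65) = Beta(3, 66).
Equal-tailed 99% interval: the 0.005 and 0.995 quantiles of Beta(3, 66).
Posterior mean ≈ 0.043, SD ≈ 0.024; a Normal approximation gives roughly [-0.019, 0.106].
Exact: F⁻¹(0.005) = 0.005; F⁻¹(0.995) = 0.129.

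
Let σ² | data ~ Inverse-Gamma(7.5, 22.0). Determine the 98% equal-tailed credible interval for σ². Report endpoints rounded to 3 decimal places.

Inverse-Gamma(7.5, 22.0) quantiles: F⁻¹(0.01) and F⁻¹(0.99).
Equivalently, 1/σ² ~ Gamma(7.5, rate = 22.0); invert its 0.99 and 0.01 quantiles.
Posterior mean ≈ 3.385, SD ≈ 1.443; a Normal approximation gives roughly [0.027, 6.742].
Exact: lower = 1.439; upper = 8.414.

[1.439, 8.414]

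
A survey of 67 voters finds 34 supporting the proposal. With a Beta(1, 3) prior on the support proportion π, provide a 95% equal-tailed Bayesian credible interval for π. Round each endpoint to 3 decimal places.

[0.378, 0.608]

Posterior: Beta(1+34, 3+33) = Beta(35, 36).
Equal-tailed 95% interval: the 0.025 and 0.975 quantiles of Beta(35, 36).
Posterior mean ≈ 0.493, SD ≈ 0.059; a Normal approximation gives roughly [0.377, 0.608].
Exact: F⁻¹(0.025) = 0.378; F⁻¹(0.975) = 0.608.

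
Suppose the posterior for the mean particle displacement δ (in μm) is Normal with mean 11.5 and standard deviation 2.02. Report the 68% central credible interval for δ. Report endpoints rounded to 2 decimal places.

[9.49, 13.51]

The posterior is symmetric, so the 68% equal-tailed interval is δ = 11.5 ± z·2.02 with z = 0.994.
Half-width: 0.994 × 2.02 = 2.01.
11.5 − 2.01 = 9.49; 11.5 + 2.01 = 13.51.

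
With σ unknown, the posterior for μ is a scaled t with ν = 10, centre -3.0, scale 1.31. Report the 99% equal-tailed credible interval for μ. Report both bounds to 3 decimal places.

The t_10 distribution is symmetric; the 99% interval is -3.0 ± t·1.31 with t_{0.995,10} = 3.169.
Half-width: 3.169 × 1.31 = 4.152.
-3.0 − 4.152 = -7.152; -3.0 + 4.152 = 1.152.

[-7.152, 1.152]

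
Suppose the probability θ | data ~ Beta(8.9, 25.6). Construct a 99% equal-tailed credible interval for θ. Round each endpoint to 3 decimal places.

Posterior: Beta(8.9, 25.6).
Equal-tailed 99% interval: the 0.005 and 0.995 quantiles of Beta(8.9, 25.6).
Posterior mean ≈ 0.258, SD ≈ 0.073; a Normal approximation gives roughly [0.069, 0.447].
Exact: F⁻¹(0.005) = 0.099; F⁻¹(0.995) = 0.468.

[0.099, 0.468]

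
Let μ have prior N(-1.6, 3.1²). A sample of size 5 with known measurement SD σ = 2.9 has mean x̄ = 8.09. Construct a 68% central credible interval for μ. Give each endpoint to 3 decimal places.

Posterior precision = 1/3.1² + 5/2.9² = 0.1041 + 0.5945 = 0.6986, so posterior SD = 1.1964.
Posterior mean = (-1.6/3.1² + 5·8.09/2.9²) / 0.6986 = 6.6466.
Interval: 6.6466 ± 0.994 × 1.1964 → [5.457, 7.836].

[5.457, 7.836]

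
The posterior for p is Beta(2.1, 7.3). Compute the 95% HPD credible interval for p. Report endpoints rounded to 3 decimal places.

[0.013, 0.473]

The posterior is unimodal and skewed, so the HPD interval has equal density at both endpoints and is the shortest 95% interval.
Solving f(0.013) = f(0.473) with F(0.473) − F(0.013) = 0.95 gives [0.013, 0.473].
For comparison, the equal-tailed interval is [0.034, 0.521]; the HPD is narrower and shifted toward the mode.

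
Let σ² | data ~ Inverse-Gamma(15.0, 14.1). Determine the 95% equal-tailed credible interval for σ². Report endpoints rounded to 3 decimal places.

Inverse-Gamma(15.0, 14.1) quantiles: F⁻¹(0.025) and F⁻¹(0.975).
Equivalently, 1/σ² ~ Gamma(15.0, rate = 14.1); invert its 0.975 and 0.025 quantiles.
Posterior mean ≈ 1.007, SD ≈ 0.279; a Normal approximation gives roughly [0.460, 1.555].
Exact: lower = 0.600; upper = 1.679.

[0.600, 1.679]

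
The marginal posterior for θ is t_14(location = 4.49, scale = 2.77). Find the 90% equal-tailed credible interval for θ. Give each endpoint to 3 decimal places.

[-0.389, 9.369]

The t_14 distribution is symmetric; the 90% interval is 4.49 ± t·2.77 with t_{0.95,14} = 1.761.
Half-width: 1.761 × 2.77 = 4.879.
4.49 − 4.879 = -0.389; 4.49 + 4.879 = 9.369.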